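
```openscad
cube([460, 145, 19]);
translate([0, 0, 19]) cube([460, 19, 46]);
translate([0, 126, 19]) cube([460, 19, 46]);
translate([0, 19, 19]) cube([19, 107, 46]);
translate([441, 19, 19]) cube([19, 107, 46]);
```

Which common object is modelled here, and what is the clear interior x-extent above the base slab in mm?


An open box. The internal width is 422 mm.

A 460×145 base slab with four walls standing on it — an open box. The base is 460 mm wide and the walls are 19 mm thick, so the internal width is 460 − 2 × 19 = 422 mm.


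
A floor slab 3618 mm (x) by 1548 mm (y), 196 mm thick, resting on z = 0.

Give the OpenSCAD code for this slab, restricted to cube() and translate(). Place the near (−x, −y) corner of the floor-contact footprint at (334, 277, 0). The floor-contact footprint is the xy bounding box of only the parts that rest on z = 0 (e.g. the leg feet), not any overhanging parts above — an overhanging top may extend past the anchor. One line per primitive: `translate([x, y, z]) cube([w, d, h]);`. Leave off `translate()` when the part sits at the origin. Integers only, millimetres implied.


translate([334, 277, 0]) cube([3618, 1548, 196]);


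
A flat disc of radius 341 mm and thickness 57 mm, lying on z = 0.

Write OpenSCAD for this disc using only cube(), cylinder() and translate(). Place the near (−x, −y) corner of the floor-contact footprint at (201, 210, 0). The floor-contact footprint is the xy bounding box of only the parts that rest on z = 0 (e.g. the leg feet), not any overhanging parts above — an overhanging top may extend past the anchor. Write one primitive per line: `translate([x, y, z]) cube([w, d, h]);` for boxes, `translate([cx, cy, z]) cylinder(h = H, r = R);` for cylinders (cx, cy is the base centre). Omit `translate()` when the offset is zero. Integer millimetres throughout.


translate([542, 551, 0]) cylinder(h = 57, r = 341);


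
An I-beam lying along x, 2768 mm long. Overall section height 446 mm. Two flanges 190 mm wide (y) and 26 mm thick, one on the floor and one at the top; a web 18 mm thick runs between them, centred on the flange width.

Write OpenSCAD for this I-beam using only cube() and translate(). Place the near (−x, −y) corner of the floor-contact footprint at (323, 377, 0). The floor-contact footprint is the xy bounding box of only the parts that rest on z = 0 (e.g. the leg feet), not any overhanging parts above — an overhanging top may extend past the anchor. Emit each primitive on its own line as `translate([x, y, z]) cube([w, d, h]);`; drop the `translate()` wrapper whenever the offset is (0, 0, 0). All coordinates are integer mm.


translate([323, 377, 0]) cube([2768, 190, 26]);
translate([323, 463, 26]) cube([2768, 18, 394]);
translate([323, 377, 420]) cube([2768, 190, 26]);


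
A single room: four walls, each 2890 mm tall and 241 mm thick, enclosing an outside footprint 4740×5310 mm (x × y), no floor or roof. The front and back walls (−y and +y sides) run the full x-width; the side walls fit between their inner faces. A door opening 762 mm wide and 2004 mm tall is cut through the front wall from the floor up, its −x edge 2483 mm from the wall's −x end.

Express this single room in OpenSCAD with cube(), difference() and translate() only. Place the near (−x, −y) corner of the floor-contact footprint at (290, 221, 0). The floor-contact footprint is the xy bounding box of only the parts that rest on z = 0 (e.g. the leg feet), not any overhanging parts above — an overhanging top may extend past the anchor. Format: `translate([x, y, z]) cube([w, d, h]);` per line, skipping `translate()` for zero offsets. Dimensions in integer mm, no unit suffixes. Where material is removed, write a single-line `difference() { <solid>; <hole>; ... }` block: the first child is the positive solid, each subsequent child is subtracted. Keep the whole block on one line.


difference() { translate([290, 221, 0]) cube([4740, 241, 2890]); translate([2773, 221, 0]) cube([762, 241, 2004]); }
translate([290, 5290, 0]) cube([4740, 241, 2890]);
translate([290, 462, 0]) cube([241, 4828, 2890]);
translate([4789, 462, 0]) cube([241, 4828, 2890]);


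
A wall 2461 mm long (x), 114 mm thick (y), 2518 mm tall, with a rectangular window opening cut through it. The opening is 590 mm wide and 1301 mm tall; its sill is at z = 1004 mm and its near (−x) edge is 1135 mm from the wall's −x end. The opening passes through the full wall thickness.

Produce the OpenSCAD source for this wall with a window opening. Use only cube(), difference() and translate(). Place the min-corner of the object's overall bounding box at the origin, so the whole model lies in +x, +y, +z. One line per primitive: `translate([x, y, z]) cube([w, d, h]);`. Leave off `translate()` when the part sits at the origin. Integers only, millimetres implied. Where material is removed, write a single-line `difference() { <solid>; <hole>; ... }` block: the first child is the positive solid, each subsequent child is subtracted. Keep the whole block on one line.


difference() { cube([2461, 114, 2518]); translate([1135, 0, 1004]) cube([590, 114, 1301]); }


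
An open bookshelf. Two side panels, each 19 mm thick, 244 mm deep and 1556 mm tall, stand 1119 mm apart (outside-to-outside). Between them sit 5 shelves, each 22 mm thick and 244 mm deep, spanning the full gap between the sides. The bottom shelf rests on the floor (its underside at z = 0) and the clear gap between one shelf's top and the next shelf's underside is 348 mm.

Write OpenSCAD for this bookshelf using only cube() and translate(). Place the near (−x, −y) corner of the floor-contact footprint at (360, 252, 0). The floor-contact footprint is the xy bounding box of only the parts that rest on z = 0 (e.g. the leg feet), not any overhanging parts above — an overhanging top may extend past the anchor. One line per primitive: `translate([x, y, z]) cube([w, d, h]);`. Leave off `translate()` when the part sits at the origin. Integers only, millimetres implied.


translate([360, 252, 0]) cube([19, 244, 1556]);
translate([1460, 252, 0]) cube([19, 244, 1556]);
translate([379, 252, 0]) cube([1081, 244, 22]);
translate([379, 252, 370]) cube([1081, 244, 22]);
translate([379, 252, 740]) cube([1081, 244, 22]);
translate([379, 252, 1110]) cube([1081, 244, 22]);
translate([379, 252, 1480]) cube([1081, 244, 22]);


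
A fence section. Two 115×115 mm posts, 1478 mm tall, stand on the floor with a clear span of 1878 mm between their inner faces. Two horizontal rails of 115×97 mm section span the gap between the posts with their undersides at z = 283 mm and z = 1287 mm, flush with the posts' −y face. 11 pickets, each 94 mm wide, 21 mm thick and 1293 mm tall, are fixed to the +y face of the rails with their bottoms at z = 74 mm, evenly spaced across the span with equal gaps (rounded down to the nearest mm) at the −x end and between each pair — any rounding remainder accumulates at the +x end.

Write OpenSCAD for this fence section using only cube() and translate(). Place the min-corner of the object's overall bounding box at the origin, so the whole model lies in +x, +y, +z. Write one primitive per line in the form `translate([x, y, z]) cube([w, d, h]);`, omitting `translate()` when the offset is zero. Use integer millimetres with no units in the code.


cube([115, 115, 1478]);
translate([1993, 0, 0]) cube([115, 115, 1478]);
translate([115, 0, 283]) cube([1878, 115, 97]);
translate([115, 0, 1287]) cube([1878, 115, 97]);
translate([185, 115, 74]) cube([94, 21, 1293]);
translate([349, 115, 74]) cube([94, 21, 1293]);
translate([513, 115, 74]) cube([94, 21, 1293]);
translate([677, 115, 74]) cube([94, 21, 1293]);
translate([841, 115, 74]) cube([94, 21, 1293]);
translate([1005, 115, 74]) cube([94, 21, 1293]);
translate([1169, 115, 74]) cube([94, 21, 1293]);
translate([1333, 115, 74]) cube([94, 21, 1293]);
translate([1497, 115, 74]) cube([94, 21, 1293]);
translate([1661, 115, 74]) cube([94, 21, 1293]);
translate([1825, 115, 74]) cube([94, 21, 1293]);


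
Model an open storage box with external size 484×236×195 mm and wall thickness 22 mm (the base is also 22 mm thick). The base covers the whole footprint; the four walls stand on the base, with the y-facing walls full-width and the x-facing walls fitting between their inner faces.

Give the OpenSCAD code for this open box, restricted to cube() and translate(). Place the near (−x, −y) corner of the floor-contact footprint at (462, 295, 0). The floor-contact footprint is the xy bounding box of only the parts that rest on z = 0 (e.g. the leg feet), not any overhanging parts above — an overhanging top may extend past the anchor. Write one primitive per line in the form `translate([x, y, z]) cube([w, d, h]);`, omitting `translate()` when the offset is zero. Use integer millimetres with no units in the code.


translate([462, 295, 0]) cube([484, 236, 22]);
translate([462, 295, 22]) cube([484, 22, 173]);
translate([462, 509, 22]) cube([484, 22, 173]);
translate([462, 317, 22]) cube([22, 192, 173]);
translate([924, 317, 22]) cube([22, 192, 173]);


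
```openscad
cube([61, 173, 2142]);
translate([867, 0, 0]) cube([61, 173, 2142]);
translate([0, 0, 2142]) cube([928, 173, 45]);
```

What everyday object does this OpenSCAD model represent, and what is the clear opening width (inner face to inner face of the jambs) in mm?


A door frame. The clear opening width is 806 mm.

Two 2142 mm tall posts with a header on top — a door frame. The left jamb is 61 mm wide at x = 0; the right jamb starts at x = 867. The clear opening is 867 − 61 = 806 mm.


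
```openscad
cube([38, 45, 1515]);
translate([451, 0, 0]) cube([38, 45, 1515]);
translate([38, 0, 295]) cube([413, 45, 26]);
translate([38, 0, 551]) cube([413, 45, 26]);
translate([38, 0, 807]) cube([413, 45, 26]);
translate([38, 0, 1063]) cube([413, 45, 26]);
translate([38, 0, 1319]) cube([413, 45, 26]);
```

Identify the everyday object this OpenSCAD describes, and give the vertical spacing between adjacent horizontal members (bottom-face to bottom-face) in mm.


A ladder. The rung spacing is 256 mm.

Two tall 38×45 posts with 5 short bars between them — a ladder. Adjacent rungs sit at z = 295 and z = 551, so the spacing is 551 − 295 = 256 mm.


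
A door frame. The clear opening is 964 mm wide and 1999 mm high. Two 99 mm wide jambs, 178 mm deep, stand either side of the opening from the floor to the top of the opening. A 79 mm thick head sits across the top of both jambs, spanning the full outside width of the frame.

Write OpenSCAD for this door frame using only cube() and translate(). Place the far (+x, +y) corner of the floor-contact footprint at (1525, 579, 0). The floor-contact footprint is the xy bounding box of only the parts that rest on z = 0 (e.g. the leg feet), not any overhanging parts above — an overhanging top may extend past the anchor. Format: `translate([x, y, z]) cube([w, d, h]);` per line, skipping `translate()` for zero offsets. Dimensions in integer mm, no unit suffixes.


translate([363, 401, 0]) cube([99, 178, 1999]);
translate([1426, 401, 0]) cube([99, 178, 1999]);
translate([363, 401, 1999]) cube([1162, 178, 79]);


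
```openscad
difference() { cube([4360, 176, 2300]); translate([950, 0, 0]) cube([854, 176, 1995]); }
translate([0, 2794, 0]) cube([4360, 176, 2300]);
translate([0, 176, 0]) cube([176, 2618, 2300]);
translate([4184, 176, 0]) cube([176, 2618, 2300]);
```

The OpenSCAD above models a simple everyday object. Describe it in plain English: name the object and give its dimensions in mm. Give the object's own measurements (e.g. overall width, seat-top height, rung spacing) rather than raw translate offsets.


A single room: four walls, each 2300 mm tall and 176 mm thick, enclosing an outside footprint 4360×2970 mm (x × y), no floor or roof. The front and back walls (−y and +y sides) run the full x-width; the side walls fit between their inner faces. A door opening 854 mm wide and 1995 mm tall is cut through the front wall from the floor up, its −x edge 950 mm from the wall's −x end.


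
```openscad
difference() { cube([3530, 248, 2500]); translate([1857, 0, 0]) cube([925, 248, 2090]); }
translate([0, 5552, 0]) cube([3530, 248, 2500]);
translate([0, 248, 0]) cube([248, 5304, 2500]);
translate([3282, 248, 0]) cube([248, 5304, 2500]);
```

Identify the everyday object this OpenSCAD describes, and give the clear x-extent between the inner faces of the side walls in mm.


A single room. The interior width is 3034 mm.

Four walls enclosing a rectangle with a door in the front wall — a room. Outside width 3530 minus two 248 mm walls gives 3034 mm.


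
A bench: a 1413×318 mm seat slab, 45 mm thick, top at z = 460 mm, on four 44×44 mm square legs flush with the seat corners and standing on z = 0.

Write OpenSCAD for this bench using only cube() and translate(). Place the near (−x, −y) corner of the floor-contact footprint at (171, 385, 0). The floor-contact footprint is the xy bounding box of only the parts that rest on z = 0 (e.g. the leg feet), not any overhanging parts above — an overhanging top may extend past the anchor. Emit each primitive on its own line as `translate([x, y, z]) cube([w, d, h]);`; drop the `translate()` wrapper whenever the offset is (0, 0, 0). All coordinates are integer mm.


translate([171, 385, 415]) cube([1413, 318, 45]);
translate([171, 385, 0]) cube([44, 44, 415]);
translate([171, 659, 0]) cube([44, 44, 415]);
translate([1540, 385, 0]) cube([44, 44, 415]);
translate([1540, 659, 0]) cube([44, 44, 415]);


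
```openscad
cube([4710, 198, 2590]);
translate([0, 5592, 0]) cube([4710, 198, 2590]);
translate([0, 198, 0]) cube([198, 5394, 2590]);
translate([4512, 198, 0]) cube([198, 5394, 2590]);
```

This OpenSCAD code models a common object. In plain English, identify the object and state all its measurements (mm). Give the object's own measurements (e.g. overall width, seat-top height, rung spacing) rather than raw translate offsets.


The wall frame of a small rectangular building: four walls, each 2590 mm tall and 198 mm thick, enclosing a footprint 4710 mm (x) by 5790 mm (y) outside-to-outside, with no floor or roof. The front and back walls (the −y and +y sides) span the full width; the two side walls fit between them.


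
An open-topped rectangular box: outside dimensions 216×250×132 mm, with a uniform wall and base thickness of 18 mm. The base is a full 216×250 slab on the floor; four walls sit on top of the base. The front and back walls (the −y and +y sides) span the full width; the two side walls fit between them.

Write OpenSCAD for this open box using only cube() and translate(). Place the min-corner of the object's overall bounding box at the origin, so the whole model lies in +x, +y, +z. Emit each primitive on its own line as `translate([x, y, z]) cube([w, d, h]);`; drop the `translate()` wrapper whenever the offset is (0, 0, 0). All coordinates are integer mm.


cube([216, 250, 18]);
translate([0, 0, 18]) cube([216, 18, 114]);
translate([0, 232, 18]) cube([216, 18, 114]);
translate([0, 18, 18]) cube([18, 214, 114]);
translate([198, 18, 18]) cube([18, 214, 114]);


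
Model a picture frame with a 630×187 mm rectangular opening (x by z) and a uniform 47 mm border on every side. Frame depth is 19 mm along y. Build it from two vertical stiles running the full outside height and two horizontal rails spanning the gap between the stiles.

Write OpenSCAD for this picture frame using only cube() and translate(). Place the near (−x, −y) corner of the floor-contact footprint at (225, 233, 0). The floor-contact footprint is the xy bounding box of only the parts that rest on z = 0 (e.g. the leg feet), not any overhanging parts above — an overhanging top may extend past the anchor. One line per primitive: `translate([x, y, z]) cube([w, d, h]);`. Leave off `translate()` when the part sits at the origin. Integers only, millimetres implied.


translate([225, 233, 0]) cube([47, 19, 281]);
translate([902, 233, 0]) cube([47, 19, 281]);
translate([272, 233, 0]) cube([630, 19, 47]);
translate([272, 233, 234]) cube([630, 19, 47]);


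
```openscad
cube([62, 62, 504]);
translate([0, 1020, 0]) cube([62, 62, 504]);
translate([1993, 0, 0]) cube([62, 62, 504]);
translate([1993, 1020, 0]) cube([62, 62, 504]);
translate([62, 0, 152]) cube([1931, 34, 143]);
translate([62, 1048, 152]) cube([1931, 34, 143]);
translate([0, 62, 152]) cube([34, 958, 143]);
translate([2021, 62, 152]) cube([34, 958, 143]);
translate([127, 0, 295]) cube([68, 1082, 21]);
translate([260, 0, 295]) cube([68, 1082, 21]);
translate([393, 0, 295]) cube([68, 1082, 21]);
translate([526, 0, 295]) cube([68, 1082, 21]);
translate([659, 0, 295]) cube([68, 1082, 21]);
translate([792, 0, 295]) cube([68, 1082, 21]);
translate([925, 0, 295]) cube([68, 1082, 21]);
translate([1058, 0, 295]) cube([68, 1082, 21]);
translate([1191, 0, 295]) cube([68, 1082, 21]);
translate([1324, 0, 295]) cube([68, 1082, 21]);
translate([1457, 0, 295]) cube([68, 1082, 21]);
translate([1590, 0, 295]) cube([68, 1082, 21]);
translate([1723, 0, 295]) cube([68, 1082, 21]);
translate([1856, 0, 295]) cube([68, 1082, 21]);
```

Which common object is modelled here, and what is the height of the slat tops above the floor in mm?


A bed frame. The slat-top height is 316 mm.

Four posts, four rails, and a row of slats — a bed frame. Slats sit on the rails at z = 152 + 143 = 295; with slat thickness 21, the top is 316 mm.


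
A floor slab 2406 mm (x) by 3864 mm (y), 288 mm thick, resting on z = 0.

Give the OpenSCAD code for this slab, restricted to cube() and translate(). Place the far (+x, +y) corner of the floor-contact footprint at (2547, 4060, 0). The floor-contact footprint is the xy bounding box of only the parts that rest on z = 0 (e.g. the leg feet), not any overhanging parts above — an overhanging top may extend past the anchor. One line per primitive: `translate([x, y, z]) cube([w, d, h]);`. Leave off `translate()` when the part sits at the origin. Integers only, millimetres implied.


translate([141, 196, 0]) cube([2406, 3864, 288]);


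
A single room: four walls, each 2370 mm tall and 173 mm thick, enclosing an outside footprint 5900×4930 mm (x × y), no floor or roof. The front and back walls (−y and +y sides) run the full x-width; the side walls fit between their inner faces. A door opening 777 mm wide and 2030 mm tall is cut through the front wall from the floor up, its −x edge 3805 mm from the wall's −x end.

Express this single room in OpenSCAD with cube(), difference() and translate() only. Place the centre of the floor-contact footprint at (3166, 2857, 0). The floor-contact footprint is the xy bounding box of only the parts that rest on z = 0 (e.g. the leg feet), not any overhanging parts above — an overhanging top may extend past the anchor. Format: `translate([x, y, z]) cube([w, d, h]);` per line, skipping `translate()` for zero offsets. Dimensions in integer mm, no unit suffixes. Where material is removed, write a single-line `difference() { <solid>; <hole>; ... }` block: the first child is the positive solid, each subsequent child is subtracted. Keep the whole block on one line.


difference() { translate([216, 392, 0]) cube([5900, 173, 2370]); translate([4021, 392, 0]) cube([777, 173, 2030]); }
translate([216, 5149, 0]) cube([5900, 173, 2370]);
translate([216, 565, 0]) cube([173, 4584, 2370]);
translate([5943, 565, 0]) cube([173, 4584, 2370]);


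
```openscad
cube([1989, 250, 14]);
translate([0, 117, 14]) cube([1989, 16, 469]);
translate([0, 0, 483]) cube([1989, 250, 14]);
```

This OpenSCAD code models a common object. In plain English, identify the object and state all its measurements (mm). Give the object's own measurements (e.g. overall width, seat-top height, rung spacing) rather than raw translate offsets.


An I-beam lying along x, 1989 mm long. Overall section height 497 mm. Two flanges 250 mm wide (y) and 14 mm thick, one on the floor and one at the top; a web 16 mm thick runs between them, centred on the flange width.


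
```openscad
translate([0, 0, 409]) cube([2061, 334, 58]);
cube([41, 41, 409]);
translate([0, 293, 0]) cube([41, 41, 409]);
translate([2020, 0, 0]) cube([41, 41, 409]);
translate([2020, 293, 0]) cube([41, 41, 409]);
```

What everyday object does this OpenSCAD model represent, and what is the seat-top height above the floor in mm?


A bench. The seat-top height is 467 mm.

A long slab on four corner posts — a bench. The slab sits at z = 409 with thickness 58, so the top is 409 + 58 = 467 mm.


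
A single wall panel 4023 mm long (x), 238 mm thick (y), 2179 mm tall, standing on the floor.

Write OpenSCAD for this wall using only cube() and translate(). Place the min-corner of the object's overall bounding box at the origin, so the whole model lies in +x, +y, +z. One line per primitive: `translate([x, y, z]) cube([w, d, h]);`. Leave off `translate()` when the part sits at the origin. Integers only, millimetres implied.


cube([4023, 238, 2179]);


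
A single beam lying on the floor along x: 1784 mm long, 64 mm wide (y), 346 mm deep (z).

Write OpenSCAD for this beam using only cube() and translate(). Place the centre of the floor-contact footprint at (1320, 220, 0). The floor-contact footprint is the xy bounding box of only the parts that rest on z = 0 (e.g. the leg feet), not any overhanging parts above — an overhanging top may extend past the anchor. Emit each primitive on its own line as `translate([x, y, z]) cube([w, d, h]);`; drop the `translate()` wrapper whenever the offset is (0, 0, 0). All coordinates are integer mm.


translate([428, 188, 0]) cube([1784, 64, 346]);


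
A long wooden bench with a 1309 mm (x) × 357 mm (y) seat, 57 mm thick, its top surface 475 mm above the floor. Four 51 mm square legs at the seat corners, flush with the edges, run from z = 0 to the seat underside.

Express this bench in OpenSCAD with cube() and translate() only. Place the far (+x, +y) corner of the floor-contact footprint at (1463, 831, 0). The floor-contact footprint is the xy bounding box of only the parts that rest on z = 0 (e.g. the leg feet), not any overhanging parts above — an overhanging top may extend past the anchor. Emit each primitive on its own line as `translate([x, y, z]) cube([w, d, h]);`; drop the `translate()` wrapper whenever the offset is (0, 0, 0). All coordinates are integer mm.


translate([154, 474, 418]) cube([1309, 357, 57]);
translate([154, 474, 0]) cube([51, 51, 418]);
translate([154, 780, 0]) cube([51, 51, 418]);
translate([1412, 474, 0]) cube([51, 51, 418]);
translate([1412, 780, 0]) cube([51, 51, 418]);


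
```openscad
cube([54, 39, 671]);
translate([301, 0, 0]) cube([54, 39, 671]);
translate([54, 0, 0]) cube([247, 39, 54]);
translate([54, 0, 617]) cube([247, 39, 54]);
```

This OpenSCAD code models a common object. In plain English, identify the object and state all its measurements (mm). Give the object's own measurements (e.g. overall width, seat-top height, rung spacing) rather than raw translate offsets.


A rectangular picture frame lying in the x–z plane (depth along y). The opening is 247 mm wide (x) by 563 mm tall (z), surrounded by a border 54 mm wide on all four sides. The frame is 39 mm deep and is made of two full-height vertical stiles with two horizontal rails fitted between them.


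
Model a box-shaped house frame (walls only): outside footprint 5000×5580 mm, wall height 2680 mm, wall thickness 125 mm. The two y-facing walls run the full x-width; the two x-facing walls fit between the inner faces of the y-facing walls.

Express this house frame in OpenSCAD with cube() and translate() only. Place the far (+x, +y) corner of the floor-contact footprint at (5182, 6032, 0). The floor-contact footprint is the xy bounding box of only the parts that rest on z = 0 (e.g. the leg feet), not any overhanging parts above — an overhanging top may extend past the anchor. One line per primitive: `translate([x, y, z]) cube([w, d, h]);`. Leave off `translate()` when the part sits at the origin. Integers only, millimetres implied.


translate([182, 452, 0]) cube([5000, 125, 2680]);
translate([182, 5907, 0]) cube([5000, 125, 2680]);
translate([182, 577, 0]) cube([125, 5330, 2680]);
translate([5057, 577, 0]) cube([125, 5330, 2680]);


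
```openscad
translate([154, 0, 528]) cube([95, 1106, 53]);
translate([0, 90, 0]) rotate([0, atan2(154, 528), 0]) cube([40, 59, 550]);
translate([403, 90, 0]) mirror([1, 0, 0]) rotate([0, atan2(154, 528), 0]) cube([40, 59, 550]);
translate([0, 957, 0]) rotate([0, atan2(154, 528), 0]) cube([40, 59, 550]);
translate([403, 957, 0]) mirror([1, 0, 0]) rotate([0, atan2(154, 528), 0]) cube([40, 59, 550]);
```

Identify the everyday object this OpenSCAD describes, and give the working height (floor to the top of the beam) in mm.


A sawhorse. The overall height is 581 mm.

A beam across two mirrored pairs of raked legs — a sawhorse. The beam's underside is at z = 528 (matching the legs' vertical rise in atan2(154, 528)) and the beam is 53 mm tall, so its top is at 528 + 53 = 581 mm. The raked legs top out at the beam's underside, so that is the highest point.


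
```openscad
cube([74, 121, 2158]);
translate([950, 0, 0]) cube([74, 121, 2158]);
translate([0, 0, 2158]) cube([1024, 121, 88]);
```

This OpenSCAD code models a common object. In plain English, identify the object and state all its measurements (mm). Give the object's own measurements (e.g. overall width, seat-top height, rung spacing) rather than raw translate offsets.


A door frame. The clear opening is 876 mm wide and 2158 mm high. Two 74 mm wide jambs, 121 mm deep, stand either side of the opening from the floor to the top of the opening. A 88 mm thick head sits across the top of both jambs, spanning the full outside width of the frame.


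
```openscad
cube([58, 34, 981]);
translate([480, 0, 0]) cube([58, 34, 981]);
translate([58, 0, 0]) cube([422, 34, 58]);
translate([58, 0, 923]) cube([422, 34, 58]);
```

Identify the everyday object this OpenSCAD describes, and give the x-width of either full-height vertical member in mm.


A picture frame. The border width is 58 mm.

Four thin pieces enclosing a rectangular opening — a picture frame. The two full-height stiles are 981 mm tall; the top rail sits at z = 923 and is 58 mm tall, so the border above the opening is 981 − 923 = 58 mm, matching the stile x-width.


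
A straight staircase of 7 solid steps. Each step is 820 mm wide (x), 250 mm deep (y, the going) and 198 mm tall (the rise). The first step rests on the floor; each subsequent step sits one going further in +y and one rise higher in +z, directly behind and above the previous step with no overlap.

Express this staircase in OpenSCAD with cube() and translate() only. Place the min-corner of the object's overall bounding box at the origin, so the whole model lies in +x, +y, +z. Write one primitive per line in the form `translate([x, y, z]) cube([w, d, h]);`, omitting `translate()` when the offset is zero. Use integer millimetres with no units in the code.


cube([820, 250, 198]);
translate([0, 250, 198]) cube([820, 250, 198]);
translate([0, 500, 396]) cube([820, 250, 198]);
translate([0, 750, 594]) cube([820, 250, 198]);
translate([0, 1000, 792]) cube([820, 250, 198]);
translate([0, 1250, 990]) cube([820, 250, 198]);
translate([0, 1500, 1188]) cube([820, 250, 198]);


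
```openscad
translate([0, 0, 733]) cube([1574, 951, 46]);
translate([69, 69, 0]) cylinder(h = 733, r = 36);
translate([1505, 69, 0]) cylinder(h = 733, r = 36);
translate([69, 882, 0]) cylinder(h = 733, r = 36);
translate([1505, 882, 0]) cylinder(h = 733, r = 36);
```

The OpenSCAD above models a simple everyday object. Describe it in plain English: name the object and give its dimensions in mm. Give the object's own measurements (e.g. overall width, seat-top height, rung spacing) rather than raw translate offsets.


A table: top 1574 mm (x) × 951 mm (y), 46 mm thick, upper face at z = 779 mm, on four round legs of 72 mm diameter, each leg's bounding box inset 33 mm from the nearest pair of top edges from z = 0 to the bottom of the top.


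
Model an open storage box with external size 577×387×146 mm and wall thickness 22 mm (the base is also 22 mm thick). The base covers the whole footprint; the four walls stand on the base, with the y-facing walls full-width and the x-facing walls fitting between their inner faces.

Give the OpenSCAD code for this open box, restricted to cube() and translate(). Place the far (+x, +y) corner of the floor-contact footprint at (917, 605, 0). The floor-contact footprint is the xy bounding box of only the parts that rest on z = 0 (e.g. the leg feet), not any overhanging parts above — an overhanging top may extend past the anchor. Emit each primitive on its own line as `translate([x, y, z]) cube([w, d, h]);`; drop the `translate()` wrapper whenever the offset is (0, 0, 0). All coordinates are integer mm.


translate([340, 218, 0]) cube([577, 387, 22]);
translate([340, 218, 22]) cube([577, 22, 124]);
translate([340, 583, 22]) cube([577, 22, 124]);
translate([340, 240, 22]) cube([22, 343, 124]);
translate([895, 240, 22]) cube([22, 343, 124]);


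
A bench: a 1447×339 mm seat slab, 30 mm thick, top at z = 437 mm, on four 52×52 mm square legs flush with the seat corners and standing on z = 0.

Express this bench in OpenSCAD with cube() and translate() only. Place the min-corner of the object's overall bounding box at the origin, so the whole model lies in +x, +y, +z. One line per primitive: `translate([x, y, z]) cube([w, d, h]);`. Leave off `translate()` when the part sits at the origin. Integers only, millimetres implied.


translate([0, 0, 407]) cube([1447, 339, 30]);
cube([52, 52, 407]);
translate([0, 287, 0]) cube([52, 52, 407]);
translate([1395, 0, 0]) cube([52, 52, 407]);
translate([1395, 287, 0]) cube([52, 52, 407]);


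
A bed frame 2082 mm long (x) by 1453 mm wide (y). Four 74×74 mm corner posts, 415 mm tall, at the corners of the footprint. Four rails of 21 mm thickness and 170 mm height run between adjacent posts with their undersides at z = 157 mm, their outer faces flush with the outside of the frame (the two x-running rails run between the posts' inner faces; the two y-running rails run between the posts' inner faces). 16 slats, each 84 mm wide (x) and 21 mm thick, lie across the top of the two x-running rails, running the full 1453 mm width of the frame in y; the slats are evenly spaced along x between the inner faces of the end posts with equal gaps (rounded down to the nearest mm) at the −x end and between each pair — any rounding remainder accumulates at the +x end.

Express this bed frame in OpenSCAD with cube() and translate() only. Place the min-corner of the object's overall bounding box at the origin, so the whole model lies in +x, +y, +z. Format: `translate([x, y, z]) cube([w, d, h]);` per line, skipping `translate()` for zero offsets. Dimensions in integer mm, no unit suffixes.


cube([74, 74, 415]);
translate([0, 1379, 0]) cube([74, 74, 415]);
translate([2008, 0, 0]) cube([74, 74, 415]);
translate([2008, 1379, 0]) cube([74, 74, 415]);
translate([74, 0, 157]) cube([1934, 21, 170]);
translate([74, 1432, 157]) cube([1934, 21, 170]);
translate([0, 74, 157]) cube([21, 1305, 170]);
translate([2061, 74, 157]) cube([21, 1305, 170]);
translate([108, 0, 327]) cube([84, 1453, 21]);
translate([226, 0, 327]) cube([84, 1453, 21]);
translate([344, 0, 327]) cube([84, 1453, 21]);
translate([462, 0, 327]) cube([84, 1453, 21]);
translate([580, 0, 327]) cube([84, 1453, 21]);
translate([698, 0, 327]) cube([84, 1453, 21]);
translate([816, 0, 327]) cube([84, 1453, 21]);
translate([934, 0, 327]) cube([84, 1453, 21]);
translate([1052, 0, 327]) cube([84, 1453, 21]);
translate([1170, 0, 327]) cube([84, 1453, 21]);
translate([1288, 0, 327]) cube([84, 1453, 21]);
translate([1406, 0, 327]) cube([84, 1453, 21]);
translate([1524, 0, 327]) cube([84, 1453, 21]);
translate([1642, 0, 327]) cube([84, 1453, 21]);
translate([1760, 0, 327]) cube([84, 1453, 21]);
translate([1878, 0, 327]) cube([84, 1453, 21]);


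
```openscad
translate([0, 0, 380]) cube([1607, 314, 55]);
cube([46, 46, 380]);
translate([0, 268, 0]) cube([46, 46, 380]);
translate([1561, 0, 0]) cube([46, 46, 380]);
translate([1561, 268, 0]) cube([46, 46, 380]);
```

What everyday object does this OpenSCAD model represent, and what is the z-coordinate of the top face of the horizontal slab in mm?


A bench. The seat-top height is 435 mm.

A long slab on four corner posts — a bench. The slab sits at z = 380 with thickness 55, so the top is 380 + 55 = 435 mm.


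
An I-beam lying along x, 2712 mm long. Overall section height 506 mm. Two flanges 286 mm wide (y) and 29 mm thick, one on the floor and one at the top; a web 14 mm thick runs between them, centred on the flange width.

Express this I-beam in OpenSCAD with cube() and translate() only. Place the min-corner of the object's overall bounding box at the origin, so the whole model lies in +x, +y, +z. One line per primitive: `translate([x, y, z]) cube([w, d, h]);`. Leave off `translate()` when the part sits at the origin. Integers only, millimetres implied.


cube([2712, 286, 29]);
translate([0, 136, 29]) cube([2712, 14, 448]);
translate([0, 0, 477]) cube([2712, 286, 29]);


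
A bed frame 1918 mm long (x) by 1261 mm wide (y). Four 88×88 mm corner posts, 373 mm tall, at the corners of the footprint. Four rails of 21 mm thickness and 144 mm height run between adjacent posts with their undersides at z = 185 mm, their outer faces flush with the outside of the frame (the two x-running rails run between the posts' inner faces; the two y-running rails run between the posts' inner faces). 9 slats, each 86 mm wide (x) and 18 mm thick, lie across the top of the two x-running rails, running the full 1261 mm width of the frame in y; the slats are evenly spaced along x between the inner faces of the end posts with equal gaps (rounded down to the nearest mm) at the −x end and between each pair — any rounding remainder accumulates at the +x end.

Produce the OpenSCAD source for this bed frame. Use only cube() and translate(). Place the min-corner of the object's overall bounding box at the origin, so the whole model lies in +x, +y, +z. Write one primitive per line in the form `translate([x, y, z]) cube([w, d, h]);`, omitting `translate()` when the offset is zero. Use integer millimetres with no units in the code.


cube([88, 88, 373]);
translate([0, 1173, 0]) cube([88, 88, 373]);
translate([1830, 0, 0]) cube([88, 88, 373]);
translate([1830, 1173, 0]) cube([88, 88, 373]);
translate([88, 0, 185]) cube([1742, 21, 144]);
translate([88, 1240, 185]) cube([1742, 21, 144]);
translate([0, 88, 185]) cube([21, 1085, 144]);
translate([1897, 88, 185]) cube([21, 1085, 144]);
translate([184, 0, 329]) cube([86, 1261, 18]);
translate([366, 0, 329]) cube([86, 1261, 18]);
translate([548, 0, 329]) cube([86, 1261, 18]);
translate([730, 0, 329]) cube([86, 1261, 18]);
translate([912, 0, 329]) cube([86, 1261, 18]);
translate([1094, 0, 329]) cube([86, 1261, 18]);
translate([1276, 0, 329]) cube([86, 1261, 18]);
translate([1458, 0, 329]) cube([86, 1261, 18]);
translate([1640, 0, 329]) cube([86, 1261, 18]);


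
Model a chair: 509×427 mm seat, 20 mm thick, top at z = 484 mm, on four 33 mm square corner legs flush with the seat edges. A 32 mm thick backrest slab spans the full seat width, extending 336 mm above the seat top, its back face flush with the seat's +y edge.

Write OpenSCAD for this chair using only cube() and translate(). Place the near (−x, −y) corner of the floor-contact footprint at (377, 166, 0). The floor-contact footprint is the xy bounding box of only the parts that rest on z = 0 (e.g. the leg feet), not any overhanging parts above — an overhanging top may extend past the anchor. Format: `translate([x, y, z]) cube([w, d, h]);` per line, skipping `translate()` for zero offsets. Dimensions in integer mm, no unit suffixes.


// leg_h = 484 - 20 = 464
translate([377, 166, 464]) cube([509, 427, 20]);
translate([377, 166, 0]) cube([33, 33, 464]);
translate([853, 166, 0]) cube([33, 33, 464]);
translate([377, 560, 0]) cube([33, 33, 464]);
translate([853, 560, 0]) cube([33, 33, 464]);
translate([377, 561, 484]) cube([509, 32, 336]);


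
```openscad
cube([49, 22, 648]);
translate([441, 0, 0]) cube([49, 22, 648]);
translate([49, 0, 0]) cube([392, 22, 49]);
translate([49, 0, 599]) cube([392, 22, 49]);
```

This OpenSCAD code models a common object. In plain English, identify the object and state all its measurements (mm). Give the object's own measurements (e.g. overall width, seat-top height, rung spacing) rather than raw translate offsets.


A rectangular picture frame lying in the x–z plane (depth along y). The opening is 392 mm wide (x) by 550 mm tall (z), surrounded by a border 49 mm wide on all four sides. The frame is 22 mm deep and is made of two full-height vertical stiles with two horizontal rails fitted between them.


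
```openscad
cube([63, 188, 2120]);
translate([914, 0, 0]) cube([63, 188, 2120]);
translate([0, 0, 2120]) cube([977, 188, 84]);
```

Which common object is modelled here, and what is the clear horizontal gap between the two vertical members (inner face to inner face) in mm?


A door frame. The clear opening width is 851 mm.

Two 2120 mm tall posts with a header on top — a door frame. The left jamb is 63 mm wide at x = 0; the right jamb starts at x = 914. The clear opening is 914 − 63 = 851 mm.


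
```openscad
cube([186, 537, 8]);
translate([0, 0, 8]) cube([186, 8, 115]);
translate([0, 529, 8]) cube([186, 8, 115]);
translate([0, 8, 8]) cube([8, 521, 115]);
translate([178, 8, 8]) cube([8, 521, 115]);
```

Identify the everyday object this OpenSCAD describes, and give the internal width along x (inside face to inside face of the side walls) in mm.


An open box. The internal width is 170 mm.

A 186×537 base slab with four walls standing on it — an open box. The base is 186 mm wide and the walls are 8 mm thick, so the internal width is 186 − 2 × 8 = 170 mm.


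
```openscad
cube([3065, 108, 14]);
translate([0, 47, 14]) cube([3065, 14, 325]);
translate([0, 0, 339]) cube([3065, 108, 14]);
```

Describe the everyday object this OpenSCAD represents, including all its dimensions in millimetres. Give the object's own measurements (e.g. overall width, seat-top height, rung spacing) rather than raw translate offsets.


An I-beam lying along x, 3065 mm long. Overall section height 353 mm. Two flanges 108 mm wide (y) and 14 mm thick, one on the floor and one at the top; a web 14 mm thick runs between them, centred on the flange width.


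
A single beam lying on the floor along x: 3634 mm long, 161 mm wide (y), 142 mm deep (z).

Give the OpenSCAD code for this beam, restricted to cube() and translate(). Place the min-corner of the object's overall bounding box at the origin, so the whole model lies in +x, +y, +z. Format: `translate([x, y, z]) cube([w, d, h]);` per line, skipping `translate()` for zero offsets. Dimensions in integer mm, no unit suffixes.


cube([3634, 161, 142]);


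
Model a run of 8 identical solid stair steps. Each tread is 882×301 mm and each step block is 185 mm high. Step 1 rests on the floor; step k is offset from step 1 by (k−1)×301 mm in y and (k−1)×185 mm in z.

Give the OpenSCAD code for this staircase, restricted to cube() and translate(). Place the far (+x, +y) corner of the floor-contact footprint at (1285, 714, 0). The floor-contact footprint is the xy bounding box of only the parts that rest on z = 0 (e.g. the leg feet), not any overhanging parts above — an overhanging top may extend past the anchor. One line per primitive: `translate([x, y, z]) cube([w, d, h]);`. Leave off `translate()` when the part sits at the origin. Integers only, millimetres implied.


translate([403, 413, 0]) cube([882, 301, 185]);
translate([403, 714, 185]) cube([882, 301, 185]);
translate([403, 1015, 370]) cube([882, 301, 185]);
translate([403, 1316, 555]) cube([882, 301, 185]);
translate([403, 1617, 740]) cube([882, 301, 185]);
translate([403, 1918, 925]) cube([882, 301, 185]);
translate([403, 2219, 1110]) cube([882, 301, 185]);
translate([403, 2520, 1295]) cube([882, 301, 185]);


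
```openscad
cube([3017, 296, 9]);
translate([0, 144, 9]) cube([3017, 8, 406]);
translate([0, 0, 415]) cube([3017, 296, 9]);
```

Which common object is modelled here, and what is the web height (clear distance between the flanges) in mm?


An I-beam. The web height is 406 mm.

Two wide flanges with a thin centred web — an I-beam. Overall 424 mm minus two 9 mm flanges gives a web of 424 − 2·9 = 406 mm.
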